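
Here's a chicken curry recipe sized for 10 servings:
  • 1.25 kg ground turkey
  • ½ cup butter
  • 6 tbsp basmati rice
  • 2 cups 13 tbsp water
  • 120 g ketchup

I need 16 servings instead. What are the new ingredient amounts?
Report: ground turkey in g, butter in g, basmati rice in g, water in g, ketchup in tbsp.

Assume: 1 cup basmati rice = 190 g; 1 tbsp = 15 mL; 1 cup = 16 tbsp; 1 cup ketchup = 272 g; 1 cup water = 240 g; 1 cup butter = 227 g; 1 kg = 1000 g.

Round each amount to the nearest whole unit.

Scaling factor: 16/10 = 8/5 = 1.6.
ground turkey: 1.25 kg × 8/5 × 1000 g/kg = 2000 g
butter: 0.5 cup × 8/5 × 227 g/cup ≈ 182 g
basmati rice: 6 tbsp × 8/5 ÷ 16 tbsp/cup × 190 g/cup = 114 g
water: (2 cup + 13 tbsp = 2.8125 cup) × 8/5 × 240 g/cup = 1080 g
ketchup: 120 g × 8/5 ÷ 272 g/cup × 16 tbsp/cup ≈ 11 tbsp

ground turkey: 2000 g; butter: 182 g; basmati rice: 114 g; water: 1080 g; ketchup: 11 tbsp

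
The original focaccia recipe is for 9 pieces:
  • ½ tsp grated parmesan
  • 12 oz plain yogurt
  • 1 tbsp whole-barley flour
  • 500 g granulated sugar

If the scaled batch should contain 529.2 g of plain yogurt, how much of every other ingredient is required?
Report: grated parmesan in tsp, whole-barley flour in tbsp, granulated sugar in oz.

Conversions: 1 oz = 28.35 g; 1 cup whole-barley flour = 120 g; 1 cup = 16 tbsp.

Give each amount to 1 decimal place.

The original recipe has 340.2 g of plain yogurt, so the scaling factor is 529.2 ÷ 340.2 = 14/9.
grated parmesan: 0.5 tsp × 14/9 ≈ 0.8 tsp
whole-barley flour: 1 tbsp × 14/9 ≈ 1.6 tbsp
granulated sugar: 500 g × 14/9 ÷ 28.35 g/oz ≈ 27.4 oz

grated parmesan: 0.8 tsp; whole-barley flour: 1.6 tbsp; granulated sugar: 27.4 oz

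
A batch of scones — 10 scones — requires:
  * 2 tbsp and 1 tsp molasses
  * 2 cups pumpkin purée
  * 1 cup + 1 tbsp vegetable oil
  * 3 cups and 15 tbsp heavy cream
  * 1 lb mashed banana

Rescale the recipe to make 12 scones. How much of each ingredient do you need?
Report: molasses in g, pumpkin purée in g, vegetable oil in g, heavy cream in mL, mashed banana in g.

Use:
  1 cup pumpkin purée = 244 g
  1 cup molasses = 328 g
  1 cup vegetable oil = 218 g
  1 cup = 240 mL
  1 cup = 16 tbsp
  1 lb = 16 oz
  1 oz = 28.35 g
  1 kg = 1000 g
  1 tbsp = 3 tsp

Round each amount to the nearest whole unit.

Scaling factor: 12/10 = 6/5 = 1.2.
molasses: (2 tbsp + 1 tsp = 7/3 tbsp) × 6/5 ÷ 16 tbsp/cup × 328 g/cup ≈ 57 g
pumpkin purée: 2 cup × 6/5 × 244 g/cup ≈ 586 g
vegetable oil: (1 cup + 1 tbsp = 1.0625 cup) × 6/5 × 218 g/cup ≈ 278 g
heavy cream: (3 cup + 15 tbsp = 3.9375 cup) × 6/5 × 240 mL/cup = 1134 mL
mashed banana: 1 lb × 6/5 × 16 oz/lb × 28.35 g/oz ≈ 544 g

molasses: 57 g; pumpkin purée: 586 g; vegetable oil: 278 g; heavy cream: 1134 mL; mashed banana: 544 g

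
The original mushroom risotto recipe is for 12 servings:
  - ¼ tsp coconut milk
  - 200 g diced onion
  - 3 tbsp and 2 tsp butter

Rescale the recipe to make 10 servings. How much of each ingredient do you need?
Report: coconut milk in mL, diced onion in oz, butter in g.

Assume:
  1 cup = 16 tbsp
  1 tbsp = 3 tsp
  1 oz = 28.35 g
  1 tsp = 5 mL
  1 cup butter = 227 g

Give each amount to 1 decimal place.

coconut milk: 1.0 mL; diced onion: 5.9 oz; butter: 43.4 g

Scaling factor: 10/12 = 5/6.
coconut milk: 0.25 tsp × 5/6 × 5 mL/tsp ≈ 1.0 mL
diced onion: 200 g × 5/6 ÷ 28.35 g/oz ≈ 5.9 oz
butter: (3 tbsp + 2 tsp = 11/3 tbsp) × 5/6 ÷ 16 tbsp/cup × 227 g/cup ≈ 43.4 g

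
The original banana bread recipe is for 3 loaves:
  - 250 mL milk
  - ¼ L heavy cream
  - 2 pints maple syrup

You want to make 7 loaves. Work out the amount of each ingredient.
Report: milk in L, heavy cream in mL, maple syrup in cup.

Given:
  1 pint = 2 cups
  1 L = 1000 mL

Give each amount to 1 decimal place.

milk: 0.6 L; heavy cream: 583.3 mL; maple syrup: 9.3 cup

Scaling factor: 7/3.
milk: 250 mL × 7/3 ÷ 1000 mL/L ≈ 0.6 L
heavy cream: 0.25 L × 7/3 × 1000 mL/L ≈ 583.3 mL
maple syrup: 2 pint × 7/3 × 2 cup/pint ≈ 9.3 cup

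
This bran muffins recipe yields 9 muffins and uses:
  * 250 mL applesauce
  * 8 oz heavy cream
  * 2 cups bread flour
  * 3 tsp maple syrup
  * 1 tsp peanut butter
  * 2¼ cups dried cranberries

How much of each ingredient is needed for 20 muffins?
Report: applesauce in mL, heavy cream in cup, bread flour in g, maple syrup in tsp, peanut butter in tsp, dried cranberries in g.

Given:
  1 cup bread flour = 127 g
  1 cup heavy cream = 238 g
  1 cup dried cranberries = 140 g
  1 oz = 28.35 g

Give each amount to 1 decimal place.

applesauce: 555.6 mL; heavy cream: 2.1 cup; bread flour: 564.4 g; maple syrup: 6.7 tsp; peanut butter: 2.2 tsp; dried cranberries: 700.0 g

Scaling factor: 20/9.
applesauce: 250 mL × 20/9 ≈ 555.6 mL
heavy cream: 8 oz × 20/9 × 28.35 g/oz ÷ 238 g/cup ≈ 2.1 cup
bread flour: 2 cup × 20/9 × 127 g/cup ≈ 564.4 g
maple syrup: 3 tsp × 20/9 ≈ 6.7 tsp
peanut butter: 1 tsp × 20/9 ≈ 2.2 tsp
dried cranberries: 2.25 cup × 20/9 × 140 g/cup = 700.0 g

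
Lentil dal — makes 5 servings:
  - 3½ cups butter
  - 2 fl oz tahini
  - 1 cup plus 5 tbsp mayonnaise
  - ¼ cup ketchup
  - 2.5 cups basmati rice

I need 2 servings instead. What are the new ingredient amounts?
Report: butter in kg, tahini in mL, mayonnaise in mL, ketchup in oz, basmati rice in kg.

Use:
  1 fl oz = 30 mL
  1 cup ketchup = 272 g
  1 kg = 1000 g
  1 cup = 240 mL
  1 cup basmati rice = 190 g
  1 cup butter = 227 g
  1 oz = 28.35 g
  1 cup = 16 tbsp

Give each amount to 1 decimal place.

butter: 0.3 kg; tahini: 24.0 mL; mayonnaise: 126.0 mL; ketchup: 1.0 oz; basmati rice: 0.2 kg

Scaling factor: 2/5 = 0.4.
butter: 3.5 cup × 2/5 × 227 g/cup ÷ 1000 g/kg ≈ 0.3 kg
tahini: 2 fl oz × 2/5 × 30 mL/fl oz = 24.0 mL
mayonnaise: (1 cup + 5 tbsp = 1.3125 cup) × 2/5 × 240 mL/cup = 126.0 mL
ketchup: 0.25 cup × 2/5 × 272 g/cup ÷ 28.35 g/oz ≈ 1.0 oz
basmati rice: 2.5 cup × 2/5 × 190 g/cup ÷ 1000 g/kg ≈ 0.2 kg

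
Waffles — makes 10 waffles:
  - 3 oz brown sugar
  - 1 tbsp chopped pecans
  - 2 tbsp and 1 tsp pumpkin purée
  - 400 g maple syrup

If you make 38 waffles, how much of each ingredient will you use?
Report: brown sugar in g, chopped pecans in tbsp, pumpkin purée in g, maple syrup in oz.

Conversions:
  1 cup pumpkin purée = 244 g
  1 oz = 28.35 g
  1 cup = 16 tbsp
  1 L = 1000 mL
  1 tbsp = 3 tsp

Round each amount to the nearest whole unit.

Scaling factor: 38/10 = 19/5 = 3.8.
brown sugar: 3 oz × 19/5 × 28.35 g/oz ≈ 323 g
chopped pecans: 1 tbsp × 19/5 ≈ 4 tbsp
pumpkin purée: (2 tbsp + 1 tsp = 7/3 tbsp) × 19/5 ÷ 16 tbsp/cup × 244 g/cup ≈ 135 g
maple syrup: 400 g × 19/5 ÷ 28.35 g/oz ≈ 54 oz

brown sugar: 323 g; chopped pecans: 4 tbsp; pumpkin purée: 135 g; maple syrup: 54 oz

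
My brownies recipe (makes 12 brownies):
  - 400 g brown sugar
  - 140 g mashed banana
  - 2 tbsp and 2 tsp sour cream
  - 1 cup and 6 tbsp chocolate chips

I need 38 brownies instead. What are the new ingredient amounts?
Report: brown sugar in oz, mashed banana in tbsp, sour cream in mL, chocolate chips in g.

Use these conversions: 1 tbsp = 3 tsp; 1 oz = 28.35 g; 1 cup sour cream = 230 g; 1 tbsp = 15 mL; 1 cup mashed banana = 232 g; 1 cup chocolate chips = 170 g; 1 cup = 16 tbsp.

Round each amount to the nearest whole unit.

brown sugar: 45 oz; mashed banana: 31 tbsp; sour cream: 127 mL; chocolate chips: 740 g

Scaling factor: 38/12 = 19/6.
brown sugar: 400 g × 19/6 ÷ 28.35 g/oz ≈ 45 oz
mashed banana: 140 g × 19/6 ÷ 232 g/cup × 16 tbsp/cup ≈ 31 tbsp
sour cream: (2 tbsp + 2 tsp = 8/3 tbsp) × 19/6 × 15 mL/tbsp ≈ 127 mL
chocolate chips: (1 cup + 6 tbsp = 1.375 cup) × 19/6 × 170 g/cup ≈ 740 g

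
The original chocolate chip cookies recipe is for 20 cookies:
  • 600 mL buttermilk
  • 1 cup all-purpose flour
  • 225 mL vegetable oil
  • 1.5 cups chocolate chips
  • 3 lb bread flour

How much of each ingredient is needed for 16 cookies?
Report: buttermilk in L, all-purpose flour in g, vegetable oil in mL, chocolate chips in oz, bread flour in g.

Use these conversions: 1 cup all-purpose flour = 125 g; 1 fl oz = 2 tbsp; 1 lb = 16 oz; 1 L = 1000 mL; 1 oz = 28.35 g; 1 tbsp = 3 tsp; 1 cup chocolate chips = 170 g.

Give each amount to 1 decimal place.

buttermilk: 0.5 L; all-purpose flour: 100.0 g; vegetable oil: 180.0 mL; chocolate chips: 7.2 oz; bread flour: 1088.6 g

Scaling factor: 16/20 = 4/5 = 0.8.
buttermilk: 600 mL × 4/5 ÷ 1000 mL/L ≈ 0.5 L
all-purpose flour: 1 cup × 4/5 × 125 g/cup = 100.0 g
vegetable oil: 225 mL × 4/5 = 180.0 mL
chocolate chips: 1.5 cup × 4/5 × 170 g/cup ÷ 28.35 g/oz ≈ 7.2 oz
bread flour: 3 lb × 4/5 × 16 oz/lb × 28.35 g/oz ≈ 1088.6 g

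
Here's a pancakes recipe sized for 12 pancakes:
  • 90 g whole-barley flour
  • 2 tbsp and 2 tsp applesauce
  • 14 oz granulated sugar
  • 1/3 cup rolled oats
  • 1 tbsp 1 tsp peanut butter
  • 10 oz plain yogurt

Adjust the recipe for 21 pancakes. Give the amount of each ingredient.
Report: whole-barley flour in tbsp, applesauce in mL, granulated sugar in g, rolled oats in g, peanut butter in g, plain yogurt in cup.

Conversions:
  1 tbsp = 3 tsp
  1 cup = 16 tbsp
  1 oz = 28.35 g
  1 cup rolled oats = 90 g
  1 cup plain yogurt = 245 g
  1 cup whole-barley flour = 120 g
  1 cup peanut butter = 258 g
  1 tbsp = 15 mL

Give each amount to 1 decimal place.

Scaling factor: 21/12 = 7/4 = 1.75.
whole-barley flour: 90 g × 7/4 ÷ 120 g/cup × 16 tbsp/cup = 21.0 tbsp
applesauce: (2 tbsp + 2 tsp = 8/3 tbsp) × 7/4 × 15 mL/tbsp = 70.0 mL
granulated sugar: 14 oz × 7/4 × 28.35 g/oz ≈ 694.6 g
rolled oats: 1/3 cup × 7/4 × 90 g/cup = 52.5 g
peanut butter: (1 tbsp + 1 tsp = 4/3 tbsp) × 7/4 ÷ 16 tbsp/cup × 258 g/cup ≈ 37.6 g
plain yogurt: 10 oz × 7/4 × 28.35 g/oz ÷ 245 g/cup ≈ 2.0 cup

whole-barley flour: 21.0 tbsp; applesauce: 70.0 mL; granulated sugar: 694.6 g; rolled oats: 52.5 g; peanut butter: 37.6 g; plain yogurt: 2.0 cup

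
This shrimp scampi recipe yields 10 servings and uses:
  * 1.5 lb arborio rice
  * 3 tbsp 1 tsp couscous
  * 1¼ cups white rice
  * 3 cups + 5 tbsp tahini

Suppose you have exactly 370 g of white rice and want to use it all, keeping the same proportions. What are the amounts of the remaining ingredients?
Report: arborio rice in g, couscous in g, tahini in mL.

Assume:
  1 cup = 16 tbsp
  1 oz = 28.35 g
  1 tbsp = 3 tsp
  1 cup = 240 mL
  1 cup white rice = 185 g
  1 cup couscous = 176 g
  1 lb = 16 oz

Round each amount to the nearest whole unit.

arborio rice: 1089 g; couscous: 59 g; tahini: 1272 mL

The original recipe has 231.25 g of white rice, so the scaling factor is 370 ÷ 231.25 = 8/5 = 1.6.
arborio rice: 1.5 lb × 8/5 × 16 oz/lb × 28.35 g/oz ≈ 1089 g
couscous: (3 tbsp + 1 tsp = 10/3 tbsp) × 8/5 ÷ 16 tbsp/cup × 176 g/cup ≈ 59 g
tahini: (3 cup + 5 tbsp = 3.3125 cup) × 8/5 × 240 mL/cup = 1272 mL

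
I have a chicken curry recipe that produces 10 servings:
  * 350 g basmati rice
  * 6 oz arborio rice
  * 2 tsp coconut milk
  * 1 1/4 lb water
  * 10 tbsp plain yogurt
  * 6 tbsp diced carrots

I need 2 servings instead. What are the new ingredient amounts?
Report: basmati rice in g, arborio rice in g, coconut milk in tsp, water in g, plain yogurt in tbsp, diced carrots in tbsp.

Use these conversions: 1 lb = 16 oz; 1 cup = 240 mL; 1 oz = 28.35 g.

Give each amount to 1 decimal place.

basmati rice: 70.0 g; arborio rice: 34.0 g; coconut milk: 0.4 tsp; water: 113.4 g; plain yogurt: 2.0 tbsp; diced carrots: 1.2 tbsp

Scaling factor: 2/10 = 1/5 = 0.2.
basmati rice: 350 g × 1/5 = 70.0 g
arborio rice: 6 oz × 1/5 × 28.35 g/oz ≈ 34.0 g
coconut milk: 2 tsp × 1/5 = 0.4 tsp
water: 1.25 lb × 1/5 × 16 oz/lb × 28.35 g/oz = 113.4 g
plain yogurt: 10 tbsp × 1/5 = 2.0 tbsp
diced carrots: 6 tbsp × 1/5 = 1.2 tbsp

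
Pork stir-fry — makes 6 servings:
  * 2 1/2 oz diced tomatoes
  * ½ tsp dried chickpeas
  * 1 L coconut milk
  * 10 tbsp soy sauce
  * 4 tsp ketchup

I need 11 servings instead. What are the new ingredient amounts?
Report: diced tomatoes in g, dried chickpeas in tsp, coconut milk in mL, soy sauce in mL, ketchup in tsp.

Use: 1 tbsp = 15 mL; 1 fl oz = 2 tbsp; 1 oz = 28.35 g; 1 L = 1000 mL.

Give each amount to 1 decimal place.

diced tomatoes: 129.9 g; dried chickpeas: 0.9 tsp; coconut milk: 1833.3 mL; soy sauce: 275.0 mL; ketchup: 7.3 tsp

Scaling factor: 11/6.
diced tomatoes: 2.5 oz × 11/6 × 28.35 g/oz ≈ 129.9 g
dried chickpeas: 0.5 tsp × 11/6 ≈ 0.9 tsp
coconut milk: 1 L × 11/6 × 1000 mL/L ≈ 1833.3 mL
soy sauce: 10 tbsp × 11/6 × 15 mL/tbsp = 275.0 mL
ketchup: 4 tsp × 11/6 ≈ 7.3 tsp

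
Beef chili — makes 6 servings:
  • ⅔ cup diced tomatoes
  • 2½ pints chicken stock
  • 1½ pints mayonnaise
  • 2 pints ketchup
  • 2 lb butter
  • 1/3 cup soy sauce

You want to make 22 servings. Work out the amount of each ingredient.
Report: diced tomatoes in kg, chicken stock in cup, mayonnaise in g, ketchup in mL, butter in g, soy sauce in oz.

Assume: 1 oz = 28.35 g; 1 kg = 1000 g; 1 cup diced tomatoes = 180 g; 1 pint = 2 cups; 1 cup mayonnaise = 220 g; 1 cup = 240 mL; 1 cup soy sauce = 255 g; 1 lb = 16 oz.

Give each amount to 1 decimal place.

diced tomatoes: 0.4 kg; chicken stock: 18.3 cup; mayonnaise: 2420.0 g; ketchup: 3520.0 mL; butter: 3326.4 g; soy sauce: 11.0 oz

Scaling factor: 22/6 = 11/3.
diced tomatoes: 2/3 cup × 11/3 × 180 g/cup ÷ 1000 g/kg ≈ 0.4 kg
chicken stock: 2.5 pint × 11/3 × 2 cup/pint ≈ 18.3 cup
mayonnaise: 1.5 pint × 11/3 × 2 cup/pint × 220 g/cup = 2420.0 g
ketchup: 2 pint × 11/3 × 2 cup/pint × 240 mL/cup = 3520.0 mL
butter: 2 lb × 11/3 × 16 oz/lb × 28.35 g/oz = 3326.4 g
soy sauce: 1/3 cup × 11/3 × 255 g/cup ÷ 28.35 g/oz ≈ 11.0 oz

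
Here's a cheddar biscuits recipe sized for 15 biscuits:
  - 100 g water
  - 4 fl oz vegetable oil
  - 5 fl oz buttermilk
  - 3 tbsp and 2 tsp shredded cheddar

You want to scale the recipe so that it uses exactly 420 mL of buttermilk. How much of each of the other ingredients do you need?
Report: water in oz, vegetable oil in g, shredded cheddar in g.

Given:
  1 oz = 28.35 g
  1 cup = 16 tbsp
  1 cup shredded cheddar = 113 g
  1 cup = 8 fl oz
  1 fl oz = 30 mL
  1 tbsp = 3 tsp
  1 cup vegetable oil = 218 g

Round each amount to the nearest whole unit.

water: 10 oz; vegetable oil: 305 g; shredded cheddar: 73 g

The original recipe has 150 mL of buttermilk, so the scaling factor is 420 ÷ 150 = 14/5 = 2.8.
water: 100 g × 14/5 ÷ 28.35 g/oz ≈ 10 oz
vegetable oil: 4 fl oz × 14/5 ÷ 8 fl oz/cup × 218 g/cup ≈ 305 g
shredded cheddar: (3 tbsp + 2 tsp = 11/3 tbsp) × 14/5 ÷ 16 tbsp/cup × 113 g/cup ≈ 73 g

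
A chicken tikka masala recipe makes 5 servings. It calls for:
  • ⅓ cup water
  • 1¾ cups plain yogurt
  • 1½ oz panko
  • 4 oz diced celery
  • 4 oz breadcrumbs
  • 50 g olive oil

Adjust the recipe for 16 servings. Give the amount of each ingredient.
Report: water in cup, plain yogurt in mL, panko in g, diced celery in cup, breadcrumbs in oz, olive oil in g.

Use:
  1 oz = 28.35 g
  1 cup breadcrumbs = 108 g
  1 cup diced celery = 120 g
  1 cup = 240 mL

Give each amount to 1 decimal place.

water: 1.1 cup; plain yogurt: 1344.0 mL; panko: 136.1 g; diced celery: 3.0 cup; breadcrumbs: 12.8 oz; olive oil: 160.0 g

Scaling factor: 16/5 = 3.2.
water: 1/3 cup × 16/5 ≈ 1.1 cup
plain yogurt: 1.75 cup × 16/5 × 240 mL/cup = 1344.0 mL
panko: 1.5 oz × 16/5 × 28.35 g/oz ≈ 136.1 g
diced celery: 4 oz × 16/5 × 28.35 g/oz ÷ 120 g/cup ≈ 3.0 cup
breadcrumbs: 4 oz × 16/5 = 12.8 oz
olive oil: 50 g × 16/5 = 160.0 g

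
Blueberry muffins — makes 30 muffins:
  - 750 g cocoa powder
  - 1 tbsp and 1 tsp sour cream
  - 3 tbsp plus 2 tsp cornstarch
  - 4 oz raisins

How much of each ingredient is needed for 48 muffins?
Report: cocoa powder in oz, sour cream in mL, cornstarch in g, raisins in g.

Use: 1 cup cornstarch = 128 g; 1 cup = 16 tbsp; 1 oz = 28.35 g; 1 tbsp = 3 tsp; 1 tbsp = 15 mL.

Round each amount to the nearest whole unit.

cocoa powder: 42 oz; sour cream: 32 mL; cornstarch: 47 g; raisins: 181 g

Scaling factor: 48/30 = 8/5 = 1.6.
cocoa powder: 750 g × 8/5 ÷ 28.35 g/oz ≈ 42 oz
sour cream: (1 tbsp + 1 tsp = 4/3 tbsp) × 8/5 × 15 mL/tbsp = 32 mL
cornstarch: (3 tbsp + 2 tsp = 11/3 tbsp) × 8/5 ÷ 16 tbsp/cup × 128 g/cup ≈ 47 g
raisins: 4 oz × 8/5 × 28.35 g/oz ≈ 181 g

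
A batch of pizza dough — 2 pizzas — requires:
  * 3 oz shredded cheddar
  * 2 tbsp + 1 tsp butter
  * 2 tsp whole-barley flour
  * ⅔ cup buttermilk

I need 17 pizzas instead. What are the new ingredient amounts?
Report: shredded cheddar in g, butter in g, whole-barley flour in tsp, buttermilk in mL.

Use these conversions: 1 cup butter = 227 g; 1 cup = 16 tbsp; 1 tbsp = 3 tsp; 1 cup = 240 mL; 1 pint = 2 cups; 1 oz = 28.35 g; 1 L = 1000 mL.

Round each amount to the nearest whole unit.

shredded cheddar: 723 g; butter: 281 g; whole-barley flour: 17 tsp; buttermilk: 1360 mL

Scaling factor: 17/2 = 8.5.
shredded cheddar: 3 oz × 17/2 × 28.35 g/oz ≈ 723 g
butter: (2 tbsp + 1 tsp = 7/3 tbsp) × 17/2 ÷ 16 tbsp/cup × 227 g/cup ≈ 281 g
whole-barley flour: 2 tsp × 17/2 = 17 tsp
buttermilk: 2/3 cup × 17/2 × 240 mL/cup = 1360 mL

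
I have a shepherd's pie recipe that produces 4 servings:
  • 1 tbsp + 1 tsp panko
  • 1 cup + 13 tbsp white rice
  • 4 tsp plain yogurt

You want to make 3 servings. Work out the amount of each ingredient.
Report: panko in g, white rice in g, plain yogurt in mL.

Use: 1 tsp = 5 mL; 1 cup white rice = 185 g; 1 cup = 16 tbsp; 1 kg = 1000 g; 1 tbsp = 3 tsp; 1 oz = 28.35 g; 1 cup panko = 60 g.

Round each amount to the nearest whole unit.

Scaling factor: 3/4 = 0.75.
panko: (1 tbsp + 1 tsp = 4/3 tbsp) × 3/4 ÷ 16 tbsp/cup × 60 g/cup ≈ 4 g
white rice: (1 cup + 13 tbsp = 1.8125 cup) × 3/4 × 185 g/cup ≈ 251 g
plain yogurt: 4 tsp × 3/4 × 5 mL/tsp = 15 mL

panko: 4 g; white rice: 251 g; plain yogurt: 15 mL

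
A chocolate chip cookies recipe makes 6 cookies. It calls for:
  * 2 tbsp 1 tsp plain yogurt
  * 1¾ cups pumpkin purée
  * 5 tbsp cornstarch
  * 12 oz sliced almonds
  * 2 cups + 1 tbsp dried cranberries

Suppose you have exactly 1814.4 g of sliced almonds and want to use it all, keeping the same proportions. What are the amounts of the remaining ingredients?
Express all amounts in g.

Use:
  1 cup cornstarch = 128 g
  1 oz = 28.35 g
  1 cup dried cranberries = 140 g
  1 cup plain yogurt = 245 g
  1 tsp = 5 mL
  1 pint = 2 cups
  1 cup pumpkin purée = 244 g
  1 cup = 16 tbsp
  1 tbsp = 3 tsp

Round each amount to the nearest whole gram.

The original recipe has 340.2 g of sliced almonds, so the scaling factor is 1814.4 ÷ 340.2 = 16/3.
plain yogurt: (2 tbsp + 1 tsp = 7/3 tbsp) × 16/3 ÷ 16 tbsp/cup × 245 g/cup ≈ 191 g
pumpkin purée: 1.75 cup × 16/3 × 244 g/cup ≈ 2277 g
cornstarch: 5 tbsp × 16/3 ÷ 16 tbsp/cup × 128 g/cup ≈ 213 g
dried cranberries: (2 cup + 1 tbsp = 2.0625 cup) × 16/3 × 140 g/cup = 1540 g

plain yogurt: 191 g; pumpkin purée: 2277 g; cornstarch: 213 g; dried cranberries: 1540 g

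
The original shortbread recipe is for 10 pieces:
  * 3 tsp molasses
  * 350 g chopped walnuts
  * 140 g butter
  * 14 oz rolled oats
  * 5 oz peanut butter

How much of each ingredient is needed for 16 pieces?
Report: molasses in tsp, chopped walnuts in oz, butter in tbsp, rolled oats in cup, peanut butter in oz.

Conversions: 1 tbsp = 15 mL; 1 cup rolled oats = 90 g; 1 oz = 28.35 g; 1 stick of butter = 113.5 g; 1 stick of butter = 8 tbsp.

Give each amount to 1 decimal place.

molasses: 4.8 tsp; chopped walnuts: 19.8 oz; butter: 15.8 tbsp; rolled oats: 7.1 cup; peanut butter: 8.0 oz

Scaling factor: 16/10 = 8/5 = 1.6.
molasses: 3 tsp × 8/5 = 4.8 tsp
chopped walnuts: 350 g × 8/5 ÷ 28.35 g/oz ≈ 19.8 oz
butter: 140 g × 8/5 ÷ 113.5 g/stick × 8 tbsp/stick ≈ 15.8 tbsp
rolled oats: 14 oz × 8/5 × 28.35 g/oz ÷ 90 g/cup ≈ 7.1 cup
peanut butter: 5 oz × 8/5 = 8.0 oz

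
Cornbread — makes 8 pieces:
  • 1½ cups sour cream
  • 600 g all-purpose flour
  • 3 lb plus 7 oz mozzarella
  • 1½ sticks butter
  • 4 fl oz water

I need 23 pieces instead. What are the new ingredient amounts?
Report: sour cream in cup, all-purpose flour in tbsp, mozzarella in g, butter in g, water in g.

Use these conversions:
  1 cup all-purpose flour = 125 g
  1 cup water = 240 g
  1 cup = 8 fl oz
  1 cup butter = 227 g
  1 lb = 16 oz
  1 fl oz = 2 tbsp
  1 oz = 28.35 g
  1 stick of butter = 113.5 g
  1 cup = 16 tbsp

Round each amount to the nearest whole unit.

Scaling factor: 23/8 = 2.875.
sour cream: 1.5 cup × 23/8 ≈ 4 cup
all-purpose flour: 600 g × 23/8 ÷ 125 g/cup × 16 tbsp/cup ≈ 221 tbsp
mozzarella: (3 lb + 7 oz = 3.4375 lb) × 23/8 × 16 oz/lb × 28.35 g/oz ≈ 4483 g
butter: 1.5 stick × 23/8 × 113.5 g/stick ≈ 489 g
water: 4 fl oz × 23/8 ÷ 8 fl oz/cup × 240 g/cup = 345 g

sour cream: 4 cup; all-purpose flour: 221 tbsp; mozzarella: 4483 g; butter: 489 g; water: 345 g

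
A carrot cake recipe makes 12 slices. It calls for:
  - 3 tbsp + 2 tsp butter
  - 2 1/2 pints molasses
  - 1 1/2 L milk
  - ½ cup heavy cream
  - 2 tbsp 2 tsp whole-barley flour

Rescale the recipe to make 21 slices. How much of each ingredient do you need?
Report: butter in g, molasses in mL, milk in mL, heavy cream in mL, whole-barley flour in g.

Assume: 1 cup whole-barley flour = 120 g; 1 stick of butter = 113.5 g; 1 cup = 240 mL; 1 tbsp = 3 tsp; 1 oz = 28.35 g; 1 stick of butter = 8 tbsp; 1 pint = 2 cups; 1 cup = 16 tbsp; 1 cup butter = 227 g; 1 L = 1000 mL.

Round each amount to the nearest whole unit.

Scaling factor: 21/12 = 7/4 = 1.75.
butter: (3 tbsp + 2 tsp = 11/3 tbsp) × 7/4 ÷ 8 tbsp/stick × 113.5 g/stick ≈ 91 g
molasses: 2.5 pint × 7/4 × 2 cup/pint × 240 mL/cup = 2100 mL
milk: 1.5 L × 7/4 × 1000 mL/L = 2625 mL
heavy cream: 0.5 cup × 7/4 × 240 mL/cup = 210 mL
whole-barley flour: (2 tbsp + 2 tsp = 8/3 tbsp) × 7/4 ÷ 16 tbsp/cup × 120 g/cup = 35 g

butter: 91 g; molasses: 2100 mL; milk: 2625 mL; heavy cream: 210 mL; whole-barley flour: 35 g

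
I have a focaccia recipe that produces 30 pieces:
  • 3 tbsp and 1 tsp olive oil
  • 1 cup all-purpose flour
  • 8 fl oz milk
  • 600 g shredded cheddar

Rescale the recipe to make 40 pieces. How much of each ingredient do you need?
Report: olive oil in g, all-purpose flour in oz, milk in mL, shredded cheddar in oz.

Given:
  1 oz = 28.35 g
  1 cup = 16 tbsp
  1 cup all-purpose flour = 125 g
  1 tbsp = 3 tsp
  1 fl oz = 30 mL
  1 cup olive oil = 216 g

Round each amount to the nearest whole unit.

Scaling factor: 40/30 = 4/3.
olive oil: (3 tbsp + 1 tsp = 10/3 tbsp) × 4/3 ÷ 16 tbsp/cup × 216 g/cup = 60 g
all-purpose flour: 1 cup × 4/3 × 125 g/cup ÷ 28.35 g/oz ≈ 6 oz
milk: 8 fl oz × 4/3 × 30 mL/fl oz = 320 mL
shredded cheddar: 600 g × 4/3 ÷ 28.35 g/oz ≈ 28 oz

olive oil: 60 g; all-purpose flour: 6 oz; milk: 320 mL; shredded cheddar: 28 oz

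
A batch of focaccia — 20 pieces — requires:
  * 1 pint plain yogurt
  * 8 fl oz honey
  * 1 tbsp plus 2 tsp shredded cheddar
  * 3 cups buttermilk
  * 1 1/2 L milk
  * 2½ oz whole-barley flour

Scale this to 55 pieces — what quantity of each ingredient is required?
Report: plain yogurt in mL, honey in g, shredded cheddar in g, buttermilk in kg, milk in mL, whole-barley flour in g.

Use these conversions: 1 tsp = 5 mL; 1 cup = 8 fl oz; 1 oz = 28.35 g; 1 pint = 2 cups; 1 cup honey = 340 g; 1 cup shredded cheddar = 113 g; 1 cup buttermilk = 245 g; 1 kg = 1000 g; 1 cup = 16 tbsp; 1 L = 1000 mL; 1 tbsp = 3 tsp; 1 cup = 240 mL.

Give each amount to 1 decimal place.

Scaling factor: 55/20 = 11/4 = 2.75.
plain yogurt: 1 pint × 11/4 × 2 cup/pint × 240 mL/cup = 1320.0 mL
honey: 8 fl oz × 11/4 ÷ 8 fl oz/cup × 340 g/cup = 935.0 g
shredded cheddar: (1 tbsp + 2 tsp = 5/3 tbsp) × 11/4 ÷ 16 tbsp/cup × 113 g/cup ≈ 32.4 g
buttermilk: 3 cup × 11/4 × 245 g/cup ÷ 1000 g/kg ≈ 2.0 kg
milk: 1.5 L × 11/4 × 1000 mL/L = 4125.0 mL
whole-barley flour: 2.5 oz × 11/4 × 28.35 g/oz ≈ 194.9 g

plain yogurt: 1320.0 mL; honey: 935.0 g; shredded cheddar: 32.4 g; buttermilk: 2.0 kg; milk: 4125.0 mL; whole-barley flour: 194.9 g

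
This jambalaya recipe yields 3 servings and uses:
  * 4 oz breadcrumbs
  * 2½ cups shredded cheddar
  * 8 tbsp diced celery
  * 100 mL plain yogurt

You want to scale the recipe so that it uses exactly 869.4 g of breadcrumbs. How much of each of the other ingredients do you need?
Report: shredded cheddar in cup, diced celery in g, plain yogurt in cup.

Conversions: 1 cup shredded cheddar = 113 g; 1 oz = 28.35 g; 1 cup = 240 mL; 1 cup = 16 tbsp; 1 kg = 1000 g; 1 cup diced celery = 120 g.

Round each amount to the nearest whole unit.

The original recipe has 113.4 g of breadcrumbs, so the scaling factor is 869.4 ÷ 113.4 = 23/3.
shredded cheddar: 2.5 cup × 23/3 ≈ 19 cup
diced celery: 8 tbsp × 23/3 ÷ 16 tbsp/cup × 120 g/cup = 460 g
plain yogurt: 100 mL × 23/3 ÷ 240 mL/cup ≈ 3 cup

shredded cheddar: 19 cup; diced celery: 460 g; plain yogurt: 3 cup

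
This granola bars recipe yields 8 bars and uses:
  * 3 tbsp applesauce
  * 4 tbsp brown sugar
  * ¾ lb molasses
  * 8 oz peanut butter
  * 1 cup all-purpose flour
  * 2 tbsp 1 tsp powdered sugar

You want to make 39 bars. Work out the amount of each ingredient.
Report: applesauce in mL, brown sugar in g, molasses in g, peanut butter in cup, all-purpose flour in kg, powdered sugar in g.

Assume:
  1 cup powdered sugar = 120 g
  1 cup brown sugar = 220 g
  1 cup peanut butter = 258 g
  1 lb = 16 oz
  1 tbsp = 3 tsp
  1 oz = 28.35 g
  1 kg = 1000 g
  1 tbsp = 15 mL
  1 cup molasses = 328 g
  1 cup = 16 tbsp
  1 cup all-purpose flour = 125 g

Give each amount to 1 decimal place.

Scaling factor: 39/8 = 4.875.
applesauce: 3 tbsp × 39/8 × 15 mL/tbsp ≈ 219.4 mL
brown sugar: 4 tbsp × 39/8 ÷ 16 tbsp/cup × 220 g/cup ≈ 268.1 g
molasses: 0.75 lb × 39/8 × 16 oz/lb × 28.35 g/oz ≈ 1658.5 g
peanut butter: 8 oz × 39/8 × 28.35 g/oz ÷ 258 g/cup ≈ 4.3 cup
all-purpose flour: 1 cup × 39/8 × 125 g/cup ÷ 1000 g/kg ≈ 0.6 kg
powdered sugar: (2 tbsp + 1 tsp = 7/3 tbsp) × 39/8 ÷ 16 tbsp/cup × 120 g/cup ≈ 85.3 g

applesauce: 219.4 mL; brown sugar: 268.1 g; molasses: 1658.5 g; peanut butter: 4.3 cup; all-purpose flour: 0.6 kg; powdered sugar: 85.3 g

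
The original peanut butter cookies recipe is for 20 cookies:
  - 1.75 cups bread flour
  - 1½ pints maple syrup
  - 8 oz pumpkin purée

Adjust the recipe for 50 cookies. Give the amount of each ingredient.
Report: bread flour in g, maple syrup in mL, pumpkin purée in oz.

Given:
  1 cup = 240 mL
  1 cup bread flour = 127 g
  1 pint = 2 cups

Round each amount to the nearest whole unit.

bread flour: 556 g; maple syrup: 1800 mL; pumpkin purée: 20 oz

Scaling factor: 50/20 = 5/2 = 2.5.
bread flour: 1.75 cup × 5/2 × 127 g/cup ≈ 556 g
maple syrup: 1.5 pint × 5/2 × 2 cup/pint × 240 mL/cup = 1800 mL
pumpkin purée: 8 oz × 5/2 = 20 oz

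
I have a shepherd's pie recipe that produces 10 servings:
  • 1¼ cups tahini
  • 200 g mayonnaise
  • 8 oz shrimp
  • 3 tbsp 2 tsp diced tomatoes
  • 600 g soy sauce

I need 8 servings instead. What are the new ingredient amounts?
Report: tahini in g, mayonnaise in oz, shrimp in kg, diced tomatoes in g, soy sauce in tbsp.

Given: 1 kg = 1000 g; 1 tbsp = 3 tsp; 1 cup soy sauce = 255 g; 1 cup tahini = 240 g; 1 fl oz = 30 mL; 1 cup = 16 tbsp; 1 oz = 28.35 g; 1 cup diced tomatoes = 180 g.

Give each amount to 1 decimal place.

tahini: 240.0 g; mayonnaise: 5.6 oz; shrimp: 0.2 kg; diced tomatoes: 33.0 g; soy sauce: 30.1 tbsp

Scaling factor: 8/10 = 4/5 = 0.8.
tahini: 1.25 cup × 4/5 × 240 g/cup = 240.0 g
mayonnaise: 200 g × 4/5 ÷ 28.35 g/oz ≈ 5.6 oz
shrimp: 8 oz × 4/5 × 28.35 g/oz ÷ 1000 g/kg ≈ 0.2 kg
diced tomatoes: (3 tbsp + 2 tsp = 11/3 tbsp) × 4/5 ÷ 16 tbsp/cup × 180 g/cup = 33.0 g
soy sauce: 600 g × 4/5 ÷ 255 g/cup × 16 tbsp/cup ≈ 30.1 tbsp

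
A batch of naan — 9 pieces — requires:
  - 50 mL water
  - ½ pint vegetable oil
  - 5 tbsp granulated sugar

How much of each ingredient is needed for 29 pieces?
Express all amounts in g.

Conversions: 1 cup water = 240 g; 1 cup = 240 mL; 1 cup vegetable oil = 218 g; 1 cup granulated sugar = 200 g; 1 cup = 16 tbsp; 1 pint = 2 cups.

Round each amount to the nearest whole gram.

water: 161 g; vegetable oil: 702 g; granulated sugar: 201 g

Scaling factor: 29/9.
water: 50 mL × 29/9 ÷ 240 mL/cup × 240 g/cup ≈ 161 g
vegetable oil: 0.5 pint × 29/9 × 2 cup/pint × 218 g/cup ≈ 702 g
granulated sugar: 5 tbsp × 29/9 ÷ 16 tbsp/cup × 200 g/cup ≈ 201 g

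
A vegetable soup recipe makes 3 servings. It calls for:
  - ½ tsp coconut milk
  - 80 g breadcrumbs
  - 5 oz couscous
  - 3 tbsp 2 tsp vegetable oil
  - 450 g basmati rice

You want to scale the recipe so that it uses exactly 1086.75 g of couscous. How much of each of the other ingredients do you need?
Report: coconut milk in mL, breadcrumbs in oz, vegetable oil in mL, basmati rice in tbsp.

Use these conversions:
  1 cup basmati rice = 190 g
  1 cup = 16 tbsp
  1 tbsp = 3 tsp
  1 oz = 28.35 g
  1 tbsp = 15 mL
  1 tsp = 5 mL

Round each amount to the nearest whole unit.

coconut milk: 19 mL; breadcrumbs: 22 oz; vegetable oil: 422 mL; basmati rice: 291 tbsp

The original recipe has 141.75 g of couscous, so the scaling factor is 1086.75 ÷ 141.75 = 23/3.
coconut milk: 0.5 tsp × 23/3 × 5 mL/tsp ≈ 19 mL
breadcrumbs: 80 g × 23/3 ÷ 28.35 g/oz ≈ 22 oz
vegetable oil: (3 tbsp + 2 tsp = 11/3 tbsp) × 23/3 × 15 mL/tbsp ≈ 422 mL
basmati rice: 450 g × 23/3 ÷ 190 g/cup × 16 tbsp/cup ≈ 291 tbsp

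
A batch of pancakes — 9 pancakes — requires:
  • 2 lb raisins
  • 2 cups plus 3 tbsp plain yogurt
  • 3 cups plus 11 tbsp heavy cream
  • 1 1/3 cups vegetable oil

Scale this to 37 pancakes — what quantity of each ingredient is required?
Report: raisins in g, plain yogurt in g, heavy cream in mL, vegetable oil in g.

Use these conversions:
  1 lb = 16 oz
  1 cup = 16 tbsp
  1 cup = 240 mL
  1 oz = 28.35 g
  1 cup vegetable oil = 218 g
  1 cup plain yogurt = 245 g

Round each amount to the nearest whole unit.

Scaling factor: 37/9.
raisins: 2 lb × 37/9 × 16 oz/lb × 28.35 g/oz ≈ 3730 g
plain yogurt: (2 cup + 3 tbsp = 2.1875 cup) × 37/9 × 245 g/cup ≈ 2203 g
heavy cream: (3 cup + 11 tbsp = 3.6875 cup) × 37/9 × 240 mL/cup ≈ 3638 mL
vegetable oil: 4/3 cup × 37/9 × 218 g/cup ≈ 1195 g

raisins: 3730 g; plain yogurt: 2203 g; heavy cream: 3638 mL; vegetable oil: 1195 g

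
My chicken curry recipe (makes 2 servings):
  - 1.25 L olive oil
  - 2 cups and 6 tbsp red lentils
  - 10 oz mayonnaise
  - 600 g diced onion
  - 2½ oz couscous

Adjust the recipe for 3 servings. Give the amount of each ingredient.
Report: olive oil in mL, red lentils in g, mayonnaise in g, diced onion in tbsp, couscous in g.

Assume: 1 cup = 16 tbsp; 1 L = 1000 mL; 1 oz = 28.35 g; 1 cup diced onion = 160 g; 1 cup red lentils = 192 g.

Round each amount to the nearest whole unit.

Scaling factor: 3/2 = 1.5.
olive oil: 1.25 L × 3/2 × 1000 mL/L = 1875 mL
red lentils: (2 cup + 6 tbsp = 2.375 cup) × 3/2 × 192 g/cup = 684 g
mayonnaise: 10 oz × 3/2 × 28.35 g/oz ≈ 425 g
diced onion: 600 g × 3/2 ÷ 160 g/cup × 16 tbsp/cup = 90 tbsp
couscous: 2.5 oz × 3/2 × 28.35 g/oz ≈ 106 g

olive oil: 1875 mL; red lentils: 684 g; mayonnaise: 425 g; diced onion: 90 tbsp; couscous: 106 g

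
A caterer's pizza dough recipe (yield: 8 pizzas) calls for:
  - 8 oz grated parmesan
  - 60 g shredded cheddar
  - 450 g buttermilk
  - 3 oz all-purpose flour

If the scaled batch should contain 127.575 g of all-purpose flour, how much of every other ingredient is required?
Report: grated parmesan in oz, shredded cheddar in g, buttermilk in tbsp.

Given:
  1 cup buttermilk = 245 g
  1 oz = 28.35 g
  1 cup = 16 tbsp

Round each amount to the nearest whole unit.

The original recipe has 85.05 g of all-purpose flour, so the scaling factor is 127.575 ÷ 85.05 = 3/2 = 1.5.
grated parmesan: 8 oz × 3/2 = 12 oz
shredded cheddar: 60 g × 3/2 = 90 g
buttermilk: 450 g × 3/2 ÷ 245 g/cup × 16 tbsp/cup ≈ 44 tbsp

grated parmesan: 12 oz; shredded cheddar: 90 g; buttermilk: 44 tbsp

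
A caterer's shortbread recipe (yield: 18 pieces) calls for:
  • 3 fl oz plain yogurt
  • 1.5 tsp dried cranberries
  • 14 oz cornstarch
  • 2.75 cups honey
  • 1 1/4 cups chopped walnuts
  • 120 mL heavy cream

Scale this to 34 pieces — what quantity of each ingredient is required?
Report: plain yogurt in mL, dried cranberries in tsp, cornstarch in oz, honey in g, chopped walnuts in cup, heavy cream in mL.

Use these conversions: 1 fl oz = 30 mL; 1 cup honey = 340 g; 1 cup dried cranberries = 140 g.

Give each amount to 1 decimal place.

plain yogurt: 170.0 mL; dried cranberries: 2.8 tsp; cornstarch: 26.4 oz; honey: 1766.1 g; chopped walnuts: 2.4 cup; heavy cream: 226.7 mL

Scaling factor: 34/18 = 17/9.
plain yogurt: 3 fl oz × 17/9 × 30 mL/fl oz = 170.0 mL
dried cranberries: 1.5 tsp × 17/9 ≈ 2.8 tsp
cornstarch: 14 oz × 17/9 ≈ 26.4 oz
honey: 2.75 cup × 17/9 × 340 g/cup ≈ 1766.1 g
chopped walnuts: 1.25 cup × 17/9 ≈ 2.4 cup
heavy cream: 120 mL × 17/9 ≈ 226.7 mL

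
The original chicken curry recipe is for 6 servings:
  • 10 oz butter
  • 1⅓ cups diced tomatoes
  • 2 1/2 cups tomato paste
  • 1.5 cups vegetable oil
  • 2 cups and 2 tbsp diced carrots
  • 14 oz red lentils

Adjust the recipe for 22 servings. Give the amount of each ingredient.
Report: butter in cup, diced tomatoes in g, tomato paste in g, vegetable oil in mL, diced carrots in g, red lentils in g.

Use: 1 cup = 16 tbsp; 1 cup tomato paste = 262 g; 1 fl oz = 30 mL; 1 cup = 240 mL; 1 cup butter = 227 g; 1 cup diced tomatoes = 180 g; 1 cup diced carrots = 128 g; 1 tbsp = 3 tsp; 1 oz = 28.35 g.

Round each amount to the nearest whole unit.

Scaling factor: 22/6 = 11/3.
butter: 10 oz × 11/3 × 28.35 g/oz ÷ 227 g/cup ≈ 5 cup
diced tomatoes: 4/3 cup × 11/3 × 180 g/cup = 880 g
tomato paste: 2.5 cup × 11/3 × 262 g/cup ≈ 2402 g
vegetable oil: 1.5 cup × 11/3 × 240 mL/cup = 1320 mL
diced carrots: (2 cup + 2 tbsp = 2.125 cup) × 11/3 × 128 g/cup ≈ 997 g
red lentils: 14 oz × 11/3 × 28.35 g/oz ≈ 1455 g

butter: 5 cup; diced tomatoes: 880 g; tomato paste: 2402 g; vegetable oil: 1320 mL; diced carrots: 997 g; red lentils: 1455 g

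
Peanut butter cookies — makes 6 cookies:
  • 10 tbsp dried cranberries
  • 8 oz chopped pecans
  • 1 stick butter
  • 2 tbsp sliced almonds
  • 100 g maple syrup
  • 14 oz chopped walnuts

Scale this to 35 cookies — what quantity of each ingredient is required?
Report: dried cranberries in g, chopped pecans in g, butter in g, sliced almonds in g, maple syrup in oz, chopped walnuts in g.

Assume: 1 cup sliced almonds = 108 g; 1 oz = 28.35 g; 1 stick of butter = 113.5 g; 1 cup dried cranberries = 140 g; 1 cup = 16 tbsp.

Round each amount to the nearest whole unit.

dried cranberries: 510 g; chopped pecans: 1323 g; butter: 662 g; sliced almonds: 79 g; maple syrup: 21 oz; chopped walnuts: 2315 g

Scaling factor: 35/6.
dried cranberries: 10 tbsp × 35/6 ÷ 16 tbsp/cup × 140 g/cup ≈ 510 g
chopped pecans: 8 oz × 35/6 × 28.35 g/oz = 1323 g
butter: 1 stick × 35/6 × 113.5 g/stick ≈ 662 g
sliced almonds: 2 tbsp × 35/6 ÷ 16 tbsp/cup × 108 g/cup ≈ 79 g
maple syrup: 100 g × 35/6 ÷ 28.35 g/oz ≈ 21 oz
chopped walnuts: 14 oz × 35/6 × 28.35 g/oz ≈ 2315 g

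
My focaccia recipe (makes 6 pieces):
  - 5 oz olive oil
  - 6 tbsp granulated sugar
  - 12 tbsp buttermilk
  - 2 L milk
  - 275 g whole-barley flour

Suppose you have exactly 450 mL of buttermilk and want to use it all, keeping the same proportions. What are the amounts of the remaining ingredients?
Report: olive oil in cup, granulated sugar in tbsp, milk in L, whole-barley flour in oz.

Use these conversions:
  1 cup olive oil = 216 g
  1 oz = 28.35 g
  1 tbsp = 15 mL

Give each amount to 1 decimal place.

olive oil: 1.6 cup; granulated sugar: 15.0 tbsp; milk: 5.0 L; whole-barley flour: 24.3 oz

The original recipe has 180 mL of buttermilk, so the scaling factor is 450 ÷ 180 = 5/2 = 2.5.
olive oil: 5 oz × 5/2 × 28.35 g/oz ÷ 216 g/cup ≈ 1.6 cup
granulated sugar: 6 tbsp × 5/2 = 15.0 tbsp
milk: 2 L × 5/2 = 5.0 L
whole-barley flour: 275 g × 5/2 ÷ 28.35 g/oz ≈ 24.3 oz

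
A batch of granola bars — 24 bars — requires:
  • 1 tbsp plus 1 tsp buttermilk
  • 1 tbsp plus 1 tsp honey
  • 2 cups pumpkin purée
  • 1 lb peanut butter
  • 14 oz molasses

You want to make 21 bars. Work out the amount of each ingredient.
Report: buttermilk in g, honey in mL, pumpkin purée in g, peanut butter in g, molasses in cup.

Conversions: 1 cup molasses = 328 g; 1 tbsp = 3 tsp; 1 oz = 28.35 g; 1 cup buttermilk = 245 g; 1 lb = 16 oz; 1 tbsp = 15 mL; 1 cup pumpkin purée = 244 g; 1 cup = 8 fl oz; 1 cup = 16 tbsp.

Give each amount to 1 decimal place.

Scaling factor: 21/24 = 7/8 = 0.875.
buttermilk: (1 tbsp + 1 tsp = 4/3 tbsp) × 7/8 ÷ 16 tbsp/cup × 245 g/cup ≈ 17.9 g
honey: (1 tbsp + 1 tsp = 4/3 tbsp) × 7/8 × 15 mL/tbsp = 17.5 mL
pumpkin purée: 2 cup × 7/8 × 244 g/cup = 427.0 g
peanut butter: 1 lb × 7/8 × 16 oz/lb × 28.35 g/oz = 396.9 g
molasses: 14 oz × 7/8 × 28.35 g/oz ÷ 328 g/cup ≈ 1.1 cup

buttermilk: 17.9 g; honey: 17.5 mL; pumpkin purée: 427.0 g; peanut butter: 396.9 g; molasses: 1.1 cup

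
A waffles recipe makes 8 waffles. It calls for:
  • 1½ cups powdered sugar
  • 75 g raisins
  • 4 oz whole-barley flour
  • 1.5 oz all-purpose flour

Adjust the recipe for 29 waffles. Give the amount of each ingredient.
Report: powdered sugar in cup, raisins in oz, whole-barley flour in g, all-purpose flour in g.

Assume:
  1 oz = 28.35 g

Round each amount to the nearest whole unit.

powdered sugar: 5 cup; raisins: 10 oz; whole-barley flour: 411 g; all-purpose flour: 154 g

Scaling factor: 29/8 = 3.625.
powdered sugar: 1.5 cup × 29/8 ≈ 5 cup
raisins: 75 g × 29/8 ÷ 28.35 g/oz ≈ 10 oz
whole-barley flour: 4 oz × 29/8 × 28.35 g/oz ≈ 411 g
all-purpose flour: 1.5 oz × 29/8 × 28.35 g/oz ≈ 154 g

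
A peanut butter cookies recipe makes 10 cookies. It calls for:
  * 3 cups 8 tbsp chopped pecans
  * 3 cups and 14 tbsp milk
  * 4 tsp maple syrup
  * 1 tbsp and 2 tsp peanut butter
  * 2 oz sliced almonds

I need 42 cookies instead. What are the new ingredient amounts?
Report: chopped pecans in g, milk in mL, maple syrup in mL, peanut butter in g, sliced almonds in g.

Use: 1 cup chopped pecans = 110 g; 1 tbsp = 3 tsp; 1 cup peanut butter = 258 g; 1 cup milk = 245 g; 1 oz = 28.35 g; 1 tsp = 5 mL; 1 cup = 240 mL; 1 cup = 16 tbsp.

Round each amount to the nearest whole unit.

Scaling factor: 42/10 = 21/5 = 4.2.
chopped pecans: (3 cup + 8 tbsp = 3.5 cup) × 21/5 × 110 g/cup = 1617 g
milk: (3 cup + 14 tbsp = 3.875 cup) × 21/5 × 240 mL/cup = 3906 mL
maple syrup: 4 tsp × 21/5 × 5 mL/tsp = 84 mL
peanut butter: (1 tbsp + 2 tsp = 5/3 tbsp) × 21/5 ÷ 16 tbsp/cup × 258 g/cup ≈ 113 g
sliced almonds: 2 oz × 21/5 × 28.35 g/oz ≈ 238 g

chopped pecans: 1617 g; milk: 3906 mL; maple syrup: 84 mL; peanut butter: 113 g; sliced almonds: 238 g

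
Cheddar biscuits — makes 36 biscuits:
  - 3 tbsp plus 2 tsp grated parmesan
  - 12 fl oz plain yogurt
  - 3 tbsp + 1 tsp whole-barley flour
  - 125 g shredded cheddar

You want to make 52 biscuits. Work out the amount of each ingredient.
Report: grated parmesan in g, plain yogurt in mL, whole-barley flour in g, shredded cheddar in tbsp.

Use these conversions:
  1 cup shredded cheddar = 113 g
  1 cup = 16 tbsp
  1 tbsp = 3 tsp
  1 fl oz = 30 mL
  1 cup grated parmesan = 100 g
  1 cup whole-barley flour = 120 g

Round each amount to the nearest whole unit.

grated parmesan: 33 g; plain yogurt: 520 mL; whole-barley flour: 36 g; shredded cheddar: 26 tbsp

Scaling factor: 52/36 = 13/9.
grated parmesan: (3 tbsp + 2 tsp = 11/3 tbsp) × 13/9 ÷ 16 tbsp/cup × 100 g/cup ≈ 33 g
plain yogurt: 12 fl oz × 13/9 × 30 mL/fl oz = 520 mL
whole-barley flour: (3 tbsp + 1 tsp = 10/3 tbsp) × 13/9 ÷ 16 tbsp/cup × 120 g/cup ≈ 36 g
shredded cheddar: 125 g × 13/9 ÷ 113 g/cup × 16 tbsp/cup ≈ 26 tbsp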